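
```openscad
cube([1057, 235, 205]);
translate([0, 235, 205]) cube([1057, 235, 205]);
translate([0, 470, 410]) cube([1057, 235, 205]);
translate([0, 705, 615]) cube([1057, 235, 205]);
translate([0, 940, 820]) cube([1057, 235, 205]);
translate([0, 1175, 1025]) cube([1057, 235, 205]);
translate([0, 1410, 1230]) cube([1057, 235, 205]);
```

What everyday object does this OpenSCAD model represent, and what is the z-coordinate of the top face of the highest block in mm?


A staircase. The total rise is 1435 mm.

7 identical blocks, each offset up and back from the previous — a staircase. Each step is 205 mm tall and there are 7 of them, so the total rise is 7 × 205 = 1435 mm.


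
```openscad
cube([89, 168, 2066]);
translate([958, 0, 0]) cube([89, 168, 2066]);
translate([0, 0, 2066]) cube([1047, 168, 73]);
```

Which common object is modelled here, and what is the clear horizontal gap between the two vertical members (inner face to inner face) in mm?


A door frame. The clear opening width is 869 mm.

Two 2066 mm tall posts with a header on top — a door frame. The left jamb is 89 mm wide at x = 0; the right jamb starts at x = 958. The clear opening is 958 − 89 = 869 mm.


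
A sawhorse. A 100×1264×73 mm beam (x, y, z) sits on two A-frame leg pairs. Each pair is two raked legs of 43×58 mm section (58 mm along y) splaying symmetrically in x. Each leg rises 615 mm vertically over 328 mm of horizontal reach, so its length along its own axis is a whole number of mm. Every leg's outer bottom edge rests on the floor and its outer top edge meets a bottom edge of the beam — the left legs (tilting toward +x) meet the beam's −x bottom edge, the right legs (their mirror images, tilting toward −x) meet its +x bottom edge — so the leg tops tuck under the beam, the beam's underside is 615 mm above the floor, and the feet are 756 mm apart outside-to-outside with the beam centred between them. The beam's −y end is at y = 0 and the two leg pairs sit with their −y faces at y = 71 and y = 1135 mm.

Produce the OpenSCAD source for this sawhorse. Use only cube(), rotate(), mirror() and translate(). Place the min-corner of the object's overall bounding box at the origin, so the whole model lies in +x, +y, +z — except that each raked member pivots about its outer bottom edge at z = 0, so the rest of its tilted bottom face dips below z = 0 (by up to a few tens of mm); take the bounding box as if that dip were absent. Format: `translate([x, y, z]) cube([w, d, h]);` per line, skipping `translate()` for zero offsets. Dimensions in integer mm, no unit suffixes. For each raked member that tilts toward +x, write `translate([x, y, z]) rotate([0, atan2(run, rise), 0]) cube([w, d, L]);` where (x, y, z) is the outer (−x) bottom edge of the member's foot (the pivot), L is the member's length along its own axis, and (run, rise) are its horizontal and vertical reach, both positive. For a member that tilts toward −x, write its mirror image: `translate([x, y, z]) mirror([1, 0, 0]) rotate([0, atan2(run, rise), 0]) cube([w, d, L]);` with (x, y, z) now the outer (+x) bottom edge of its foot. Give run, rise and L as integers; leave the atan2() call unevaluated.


// leg length = √(328² + 615²) = 697
// right-leg outer foot x = 2·328 + 100 = 756
// beam min-corner = (328, 0, 615)
translate([328, 0, 615]) cube([100, 1264, 73]);
translate([0, 71, 0]) rotate([0, atan2(328, 615), 0]) cube([43, 58, 697]);
translate([756, 71, 0]) mirror([1, 0, 0]) rotate([0, atan2(328, 615), 0]) cube([43, 58, 697]);
translate([0, 1135, 0]) rotate([0, atan2(328, 615), 0]) cube([43, 58, 697]);
translate([756, 1135, 0]) mirror([1, 0, 0]) rotate([0, atan2(328, 615), 0]) cube([43, 58, 697]);


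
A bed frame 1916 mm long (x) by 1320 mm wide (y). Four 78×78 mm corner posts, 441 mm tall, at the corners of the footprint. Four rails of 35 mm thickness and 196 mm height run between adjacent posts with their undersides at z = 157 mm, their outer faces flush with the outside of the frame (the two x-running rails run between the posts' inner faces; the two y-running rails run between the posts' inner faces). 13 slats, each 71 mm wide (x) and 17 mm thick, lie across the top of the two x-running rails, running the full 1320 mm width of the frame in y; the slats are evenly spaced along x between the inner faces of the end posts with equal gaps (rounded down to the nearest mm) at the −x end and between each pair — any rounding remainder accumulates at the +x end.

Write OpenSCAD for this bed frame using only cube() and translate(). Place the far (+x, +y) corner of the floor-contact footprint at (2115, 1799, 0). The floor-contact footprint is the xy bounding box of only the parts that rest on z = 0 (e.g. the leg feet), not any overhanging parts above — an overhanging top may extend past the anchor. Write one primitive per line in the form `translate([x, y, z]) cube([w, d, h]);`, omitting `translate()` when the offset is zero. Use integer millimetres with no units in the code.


translate([199, 479, 0]) cube([78, 78, 441]);
translate([199, 1721, 0]) cube([78, 78, 441]);
translate([2037, 479, 0]) cube([78, 78, 441]);
translate([2037, 1721, 0]) cube([78, 78, 441]);
translate([277, 479, 157]) cube([1760, 35, 196]);
translate([277, 1764, 157]) cube([1760, 35, 196]);
translate([199, 557, 157]) cube([35, 1164, 196]);
translate([2080, 557, 157]) cube([35, 1164, 196]);
translate([336, 479, 353]) cube([71, 1320, 17]);
translate([466, 479, 353]) cube([71, 1320, 17]);
translate([596, 479, 353]) cube([71, 1320, 17]);
translate([726, 479, 353]) cube([71, 1320, 17]);
translate([856, 479, 353]) cube([71, 1320, 17]);
translate([986, 479, 353]) cube([71, 1320, 17]);
translate([1116, 479, 353]) cube([71, 1320, 17]);
translate([1246, 479, 353]) cube([71, 1320, 17]);
translate([1376, 479, 353]) cube([71, 1320, 17]);
translate([1506, 479, 353]) cube([71, 1320, 17]);
translate([1636, 479, 353]) cube([71, 1320, 17]);
translate([1766, 479, 353]) cube([71, 1320, 17]);
translate([1896, 479, 353]) cube([71, 1320, 17]);


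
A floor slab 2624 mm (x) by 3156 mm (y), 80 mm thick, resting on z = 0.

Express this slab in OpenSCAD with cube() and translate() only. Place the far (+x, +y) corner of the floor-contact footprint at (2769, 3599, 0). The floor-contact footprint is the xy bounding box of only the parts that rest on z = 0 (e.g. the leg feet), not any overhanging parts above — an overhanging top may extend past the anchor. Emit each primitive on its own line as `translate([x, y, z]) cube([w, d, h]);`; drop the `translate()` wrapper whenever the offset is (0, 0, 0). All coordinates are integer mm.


translate([145, 443, 0]) cube([2624, 3156, 80]);


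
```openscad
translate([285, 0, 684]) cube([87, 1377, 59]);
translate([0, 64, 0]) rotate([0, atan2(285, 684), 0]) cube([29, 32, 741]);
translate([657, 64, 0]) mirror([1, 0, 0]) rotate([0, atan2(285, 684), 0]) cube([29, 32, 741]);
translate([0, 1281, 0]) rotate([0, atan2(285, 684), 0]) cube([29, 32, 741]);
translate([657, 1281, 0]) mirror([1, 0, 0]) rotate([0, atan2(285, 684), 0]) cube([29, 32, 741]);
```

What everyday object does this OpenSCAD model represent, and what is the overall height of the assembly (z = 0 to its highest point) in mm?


A sawhorse. The overall height is 743 mm.

A beam across two mirrored pairs of raked legs — a sawhorse. The beam's underside is at z = 684 (matching the legs' vertical rise in atan2(285, 684)) and the beam is 59 mm tall, so its top is at 684 + 59 = 743 mm. The raked legs top out at the beam's underside, so that is the highest point.


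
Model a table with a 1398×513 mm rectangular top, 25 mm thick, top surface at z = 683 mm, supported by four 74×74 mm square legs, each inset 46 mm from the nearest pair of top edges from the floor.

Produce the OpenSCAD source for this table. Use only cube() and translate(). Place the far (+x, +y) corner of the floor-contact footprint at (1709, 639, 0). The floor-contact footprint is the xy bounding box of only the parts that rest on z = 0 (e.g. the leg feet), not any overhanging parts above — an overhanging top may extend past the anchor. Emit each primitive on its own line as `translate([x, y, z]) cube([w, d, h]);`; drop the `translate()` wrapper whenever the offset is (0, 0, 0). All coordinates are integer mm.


translate([357, 172, 658]) cube([1398, 513, 25]);
translate([403, 218, 0]) cube([74, 74, 658]);
translate([1635, 218, 0]) cube([74, 74, 658]);
translate([403, 565, 0]) cube([74, 74, 658]);
translate([1635, 565, 0]) cube([74, 74, 658]);


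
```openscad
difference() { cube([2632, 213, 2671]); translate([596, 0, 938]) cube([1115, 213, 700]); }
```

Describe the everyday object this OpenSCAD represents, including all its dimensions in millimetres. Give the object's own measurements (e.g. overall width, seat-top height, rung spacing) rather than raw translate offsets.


A wall 2632 mm long (x), 213 mm thick (y), 2671 mm tall, with a rectangular window opening cut through it. The opening is 1115 mm wide and 700 mm tall; its sill is at z = 938 mm and its near (−x) edge is 596 mm from the wall's −x end. The opening passes through the full wall thickness.


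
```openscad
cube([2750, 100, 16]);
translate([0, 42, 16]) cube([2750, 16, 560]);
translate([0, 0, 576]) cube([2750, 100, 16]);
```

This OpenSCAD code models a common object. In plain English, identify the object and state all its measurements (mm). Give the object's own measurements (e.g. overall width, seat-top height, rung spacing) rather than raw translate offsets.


An I-beam lying along x, 2750 mm long. Overall section height 592 mm. Two flanges 100 mm wide (y) and 16 mm thick, one on the floor and one at the top; a web 16 mm thick runs between them, centred on the flange width.


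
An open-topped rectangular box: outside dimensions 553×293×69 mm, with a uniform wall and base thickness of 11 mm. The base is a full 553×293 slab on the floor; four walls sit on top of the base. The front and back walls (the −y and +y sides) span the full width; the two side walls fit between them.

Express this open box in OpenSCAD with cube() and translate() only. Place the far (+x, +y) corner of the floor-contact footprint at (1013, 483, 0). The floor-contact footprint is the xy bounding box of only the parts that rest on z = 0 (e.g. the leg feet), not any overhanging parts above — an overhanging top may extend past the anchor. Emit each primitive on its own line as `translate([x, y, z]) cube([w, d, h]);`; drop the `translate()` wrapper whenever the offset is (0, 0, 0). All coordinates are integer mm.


translate([460, 190, 0]) cube([553, 293, 11]);
translate([460, 190, 11]) cube([553, 11, 58]);
translate([460, 472, 11]) cube([553, 11, 58]);
translate([460, 201, 11]) cube([11, 271, 58]);
translate([1002, 201, 11]) cube([11, 271, 58]);


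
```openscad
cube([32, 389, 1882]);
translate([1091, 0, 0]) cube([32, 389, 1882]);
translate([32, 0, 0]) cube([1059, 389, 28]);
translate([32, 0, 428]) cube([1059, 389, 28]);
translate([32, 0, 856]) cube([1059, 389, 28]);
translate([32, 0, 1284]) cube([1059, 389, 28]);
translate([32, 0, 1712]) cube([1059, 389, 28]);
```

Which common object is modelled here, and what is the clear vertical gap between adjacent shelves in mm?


A bookshelf. The clear shelf gap is 400 mm.

Two tall side panels with 5 horizontal boards between them — a bookshelf. The first two shelf undersides are at z = 0 and z = 428; with shelf thickness 28, the clear gap is 428 − 0 − 28 = 400 mm.


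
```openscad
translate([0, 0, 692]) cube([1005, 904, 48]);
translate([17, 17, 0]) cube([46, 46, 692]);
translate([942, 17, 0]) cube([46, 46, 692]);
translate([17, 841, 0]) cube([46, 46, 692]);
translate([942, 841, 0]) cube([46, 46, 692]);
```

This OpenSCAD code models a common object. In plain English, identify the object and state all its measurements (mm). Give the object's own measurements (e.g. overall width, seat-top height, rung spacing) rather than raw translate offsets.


A rectangular dining table. The top is 1005×904×48 mm with its upper surface at z = 740 mm. It stands on four 46×46 mm square legs, each inset 17 mm from the nearest pair of top edges, running from the floor to the underside of the top.


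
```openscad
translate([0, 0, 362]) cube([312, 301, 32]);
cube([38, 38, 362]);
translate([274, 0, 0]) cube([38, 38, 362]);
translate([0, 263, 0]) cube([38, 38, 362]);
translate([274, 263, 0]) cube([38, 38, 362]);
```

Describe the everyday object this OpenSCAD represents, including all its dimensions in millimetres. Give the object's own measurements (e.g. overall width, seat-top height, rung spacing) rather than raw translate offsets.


A four-legged stool. The seat is a 312×301×32 mm slab whose top surface is at z = 394 mm; four square legs, each 38×38 mm in cross-section, run from the floor (z = 0) to the underside of the seat, each flush with a corner of the seat.


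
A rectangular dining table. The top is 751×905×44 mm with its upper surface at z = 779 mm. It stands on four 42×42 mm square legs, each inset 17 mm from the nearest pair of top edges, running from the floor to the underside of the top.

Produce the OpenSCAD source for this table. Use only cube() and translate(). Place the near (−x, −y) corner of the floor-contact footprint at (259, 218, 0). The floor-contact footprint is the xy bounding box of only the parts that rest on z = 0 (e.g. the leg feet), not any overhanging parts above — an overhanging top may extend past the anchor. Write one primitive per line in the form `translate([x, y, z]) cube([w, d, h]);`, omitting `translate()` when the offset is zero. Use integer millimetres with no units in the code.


translate([242, 201, 735]) cube([751, 905, 44]);
translate([259, 218, 0]) cube([42, 42, 735]);
translate([934, 218, 0]) cube([42, 42, 735]);
translate([259, 1047, 0]) cube([42, 42, 735]);
translate([934, 1047, 0]) cube([42, 42, 735]);


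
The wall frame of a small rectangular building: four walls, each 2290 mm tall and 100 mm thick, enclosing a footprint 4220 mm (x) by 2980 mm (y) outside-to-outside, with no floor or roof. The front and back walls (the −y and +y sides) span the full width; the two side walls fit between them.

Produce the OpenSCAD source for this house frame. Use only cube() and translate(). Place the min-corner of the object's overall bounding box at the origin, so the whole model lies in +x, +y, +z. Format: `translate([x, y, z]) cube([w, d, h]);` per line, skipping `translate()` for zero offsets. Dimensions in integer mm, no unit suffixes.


cube([4220, 100, 2290]);
translate([0, 2880, 0]) cube([4220, 100, 2290]);
translate([0, 100, 0]) cube([100, 2780, 2290]);
translate([4120, 100, 0]) cube([100, 2780, 2290]);


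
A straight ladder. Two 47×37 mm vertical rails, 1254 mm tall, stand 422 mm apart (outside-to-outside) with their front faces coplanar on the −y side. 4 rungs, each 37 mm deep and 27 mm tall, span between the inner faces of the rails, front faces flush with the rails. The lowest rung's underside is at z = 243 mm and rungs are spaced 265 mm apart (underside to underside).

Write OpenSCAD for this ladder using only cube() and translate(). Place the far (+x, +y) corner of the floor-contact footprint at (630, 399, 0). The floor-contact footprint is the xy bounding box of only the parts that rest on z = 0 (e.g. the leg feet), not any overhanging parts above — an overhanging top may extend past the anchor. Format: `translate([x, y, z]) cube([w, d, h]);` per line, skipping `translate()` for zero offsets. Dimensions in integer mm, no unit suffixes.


// rung span = 422 - 2*47 = 328
// rung[k] z = 243 + k*265
translate([208, 362, 0]) cube([47, 37, 1254]);
translate([583, 362, 0]) cube([47, 37, 1254]);
translate([255, 362, 243]) cube([328, 37, 27]);
translate([255, 362, 508]) cube([328, 37, 27]);
translate([255, 362, 773]) cube([328, 37, 27]);
translate([255, 362, 1038]) cube([328, 37, 27]);


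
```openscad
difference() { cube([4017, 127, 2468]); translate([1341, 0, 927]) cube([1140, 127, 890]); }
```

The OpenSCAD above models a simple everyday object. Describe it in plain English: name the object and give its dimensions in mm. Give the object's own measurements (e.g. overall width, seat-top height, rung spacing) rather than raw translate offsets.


A wall 4017 mm long (x), 127 mm thick (y), 2468 mm tall, with a rectangular window opening cut through it. The opening is 1140 mm wide and 890 mm tall; its sill is at z = 927 mm and its near (−x) edge is 1341 mm from the wall's −x end. The opening passes through the full wall thickness.


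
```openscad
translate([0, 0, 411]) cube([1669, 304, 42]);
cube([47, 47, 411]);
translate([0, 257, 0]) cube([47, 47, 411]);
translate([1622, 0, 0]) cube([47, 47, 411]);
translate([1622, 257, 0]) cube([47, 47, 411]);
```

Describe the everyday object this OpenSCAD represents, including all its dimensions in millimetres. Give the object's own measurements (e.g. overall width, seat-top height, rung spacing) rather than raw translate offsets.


A bench: a 1669×304 mm seat slab, 42 mm thick, top at z = 453 mm, on four 47×47 mm square legs flush with the seat corners and standing on z = 0.


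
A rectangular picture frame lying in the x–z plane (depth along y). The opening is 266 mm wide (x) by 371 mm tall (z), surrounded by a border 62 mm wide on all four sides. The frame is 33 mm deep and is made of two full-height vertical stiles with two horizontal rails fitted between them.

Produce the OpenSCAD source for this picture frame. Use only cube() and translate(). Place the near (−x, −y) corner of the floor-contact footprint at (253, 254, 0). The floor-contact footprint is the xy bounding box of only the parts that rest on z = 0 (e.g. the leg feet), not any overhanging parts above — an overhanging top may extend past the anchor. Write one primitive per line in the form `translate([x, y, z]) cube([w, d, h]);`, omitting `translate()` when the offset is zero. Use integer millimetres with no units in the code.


translate([253, 254, 0]) cube([62, 33, 495]);
translate([581, 254, 0]) cube([62, 33, 495]);
translate([315, 254, 0]) cube([266, 33, 62]);
translate([315, 254, 433]) cube([266, 33, 62]);


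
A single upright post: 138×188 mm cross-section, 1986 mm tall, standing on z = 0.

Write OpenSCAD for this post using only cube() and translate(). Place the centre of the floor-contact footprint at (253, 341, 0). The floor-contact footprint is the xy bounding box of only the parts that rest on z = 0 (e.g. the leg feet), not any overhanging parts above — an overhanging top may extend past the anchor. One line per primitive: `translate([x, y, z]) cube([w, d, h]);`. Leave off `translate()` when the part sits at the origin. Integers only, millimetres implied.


translate([184, 247, 0]) cube([138, 188, 1986]);


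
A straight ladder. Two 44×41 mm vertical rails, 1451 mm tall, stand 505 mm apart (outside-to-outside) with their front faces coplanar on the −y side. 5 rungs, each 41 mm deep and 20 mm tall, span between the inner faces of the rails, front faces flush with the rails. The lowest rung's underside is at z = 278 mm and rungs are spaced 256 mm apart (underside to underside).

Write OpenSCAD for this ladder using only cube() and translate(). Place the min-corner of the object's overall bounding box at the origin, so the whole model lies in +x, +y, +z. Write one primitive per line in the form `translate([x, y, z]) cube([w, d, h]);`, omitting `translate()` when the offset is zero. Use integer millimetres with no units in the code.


cube([44, 41, 1451]);
translate([461, 0, 0]) cube([44, 41, 1451]);
translate([44, 0, 278]) cube([417, 41, 20]);
translate([44, 0, 534]) cube([417, 41, 20]);
translate([44, 0, 790]) cube([417, 41, 20]);
translate([44, 0, 1046]) cube([417, 41, 20]);
translate([44, 0, 1302]) cube([417, 41, 20]);


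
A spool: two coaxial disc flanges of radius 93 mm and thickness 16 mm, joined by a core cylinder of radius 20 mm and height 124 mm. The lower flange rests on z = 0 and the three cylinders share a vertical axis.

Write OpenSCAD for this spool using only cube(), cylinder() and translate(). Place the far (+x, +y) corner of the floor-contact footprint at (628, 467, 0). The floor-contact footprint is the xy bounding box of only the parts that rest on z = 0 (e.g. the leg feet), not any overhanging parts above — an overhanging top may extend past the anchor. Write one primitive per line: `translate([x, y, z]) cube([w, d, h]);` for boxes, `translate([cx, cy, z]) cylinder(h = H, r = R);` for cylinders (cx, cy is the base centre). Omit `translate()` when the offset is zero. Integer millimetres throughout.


translate([535, 374, 0]) cylinder(h = 16, r = 93);
translate([535, 374, 16]) cylinder(h = 124, r = 20);
translate([535, 374, 140]) cylinder(h = 16, r = 93);


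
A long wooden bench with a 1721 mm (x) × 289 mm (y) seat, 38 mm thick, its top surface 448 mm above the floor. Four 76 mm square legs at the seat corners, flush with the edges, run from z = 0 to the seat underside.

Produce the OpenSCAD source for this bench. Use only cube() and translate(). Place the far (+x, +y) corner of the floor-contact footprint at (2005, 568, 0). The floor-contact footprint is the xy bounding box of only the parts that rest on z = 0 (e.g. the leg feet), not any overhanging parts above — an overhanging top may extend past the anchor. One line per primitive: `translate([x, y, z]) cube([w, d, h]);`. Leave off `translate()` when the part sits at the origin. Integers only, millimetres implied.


translate([284, 279, 410]) cube([1721, 289, 38]);
translate([284, 279, 0]) cube([76, 76, 410]);
translate([284, 492, 0]) cube([76, 76, 410]);
translate([1929, 279, 0]) cube([76, 76, 410]);
translate([1929, 492, 0]) cube([76, 76, 410]);


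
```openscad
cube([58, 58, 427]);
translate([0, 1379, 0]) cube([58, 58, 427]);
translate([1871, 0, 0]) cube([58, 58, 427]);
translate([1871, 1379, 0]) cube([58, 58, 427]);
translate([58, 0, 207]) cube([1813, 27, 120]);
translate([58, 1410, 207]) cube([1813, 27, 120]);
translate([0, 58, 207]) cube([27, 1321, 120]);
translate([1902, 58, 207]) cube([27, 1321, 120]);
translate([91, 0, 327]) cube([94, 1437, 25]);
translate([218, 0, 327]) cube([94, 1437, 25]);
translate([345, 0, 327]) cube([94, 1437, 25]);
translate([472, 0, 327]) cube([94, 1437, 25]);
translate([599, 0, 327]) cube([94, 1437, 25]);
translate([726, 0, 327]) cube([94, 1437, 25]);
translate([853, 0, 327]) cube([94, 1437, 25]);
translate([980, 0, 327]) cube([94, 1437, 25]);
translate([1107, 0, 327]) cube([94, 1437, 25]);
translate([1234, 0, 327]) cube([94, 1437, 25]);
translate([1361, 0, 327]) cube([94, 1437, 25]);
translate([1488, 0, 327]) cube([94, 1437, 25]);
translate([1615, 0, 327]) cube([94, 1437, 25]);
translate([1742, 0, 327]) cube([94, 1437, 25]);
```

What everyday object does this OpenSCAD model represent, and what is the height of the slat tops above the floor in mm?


A bed frame. The slat-top height is 352 mm.

Four posts, four rails, and a row of slats — a bed frame. Slats sit on the rails at z = 207 + 120 = 327; with slat thickness 25, the top is 352 mm.


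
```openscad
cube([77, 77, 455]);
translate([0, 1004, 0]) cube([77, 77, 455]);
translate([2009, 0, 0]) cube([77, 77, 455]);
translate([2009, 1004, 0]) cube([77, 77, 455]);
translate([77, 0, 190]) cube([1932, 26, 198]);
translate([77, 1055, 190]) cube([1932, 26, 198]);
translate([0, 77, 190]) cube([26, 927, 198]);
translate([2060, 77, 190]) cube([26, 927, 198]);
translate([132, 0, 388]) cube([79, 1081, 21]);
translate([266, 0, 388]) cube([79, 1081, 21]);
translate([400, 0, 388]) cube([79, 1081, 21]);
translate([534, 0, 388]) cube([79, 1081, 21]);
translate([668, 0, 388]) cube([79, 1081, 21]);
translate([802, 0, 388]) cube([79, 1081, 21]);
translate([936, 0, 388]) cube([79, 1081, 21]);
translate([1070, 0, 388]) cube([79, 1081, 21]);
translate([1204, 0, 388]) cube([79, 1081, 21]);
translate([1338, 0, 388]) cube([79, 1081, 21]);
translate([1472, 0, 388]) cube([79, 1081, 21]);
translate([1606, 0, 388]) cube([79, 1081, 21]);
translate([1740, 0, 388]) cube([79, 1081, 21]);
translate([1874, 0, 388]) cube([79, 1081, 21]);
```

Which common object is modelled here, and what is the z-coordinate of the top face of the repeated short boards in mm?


A bed frame. The slat-top height is 409 mm.

Four posts, four rails, and a row of slats — a bed frame. Slats sit on the rails at z = 190 + 198 = 388; with slat thickness 21, the top is 409 mm.


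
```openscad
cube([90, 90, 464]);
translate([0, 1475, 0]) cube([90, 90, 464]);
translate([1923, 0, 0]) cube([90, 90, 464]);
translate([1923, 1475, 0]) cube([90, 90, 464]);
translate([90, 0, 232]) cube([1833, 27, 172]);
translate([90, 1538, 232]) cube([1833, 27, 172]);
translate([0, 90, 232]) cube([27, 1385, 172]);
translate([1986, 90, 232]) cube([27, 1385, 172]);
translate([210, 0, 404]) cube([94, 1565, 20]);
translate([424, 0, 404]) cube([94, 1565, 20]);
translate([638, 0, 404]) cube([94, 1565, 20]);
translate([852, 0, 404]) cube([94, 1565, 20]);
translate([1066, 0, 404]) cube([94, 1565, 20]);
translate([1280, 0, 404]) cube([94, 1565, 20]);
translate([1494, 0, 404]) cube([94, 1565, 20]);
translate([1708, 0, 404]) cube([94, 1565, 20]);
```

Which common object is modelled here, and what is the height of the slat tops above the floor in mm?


A bed frame. The slat-top height is 424 mm.

Four posts, four rails, and a row of slats — a bed frame. Slats sit on the rails at z = 232 + 172 = 404; with slat thickness 20, the top is 424 mm.


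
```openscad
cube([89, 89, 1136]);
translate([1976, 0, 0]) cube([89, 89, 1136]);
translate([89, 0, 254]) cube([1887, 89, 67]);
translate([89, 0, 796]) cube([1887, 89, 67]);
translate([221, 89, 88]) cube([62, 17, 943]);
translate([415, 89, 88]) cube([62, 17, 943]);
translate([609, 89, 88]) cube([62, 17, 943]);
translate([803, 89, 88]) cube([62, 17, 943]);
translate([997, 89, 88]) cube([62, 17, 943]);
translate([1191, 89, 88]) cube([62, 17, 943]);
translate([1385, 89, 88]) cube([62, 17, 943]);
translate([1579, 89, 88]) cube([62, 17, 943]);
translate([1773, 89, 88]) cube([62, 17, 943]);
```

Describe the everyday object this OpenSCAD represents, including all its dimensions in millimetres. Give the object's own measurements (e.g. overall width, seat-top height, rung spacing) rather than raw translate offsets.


A fence section. Two 89×89 mm posts, 1136 mm tall, stand on the floor with a clear span of 1887 mm between their inner faces. Two horizontal rails of 89×67 mm section span the gap between the posts with their undersides at z = 254 mm and z = 796 mm, flush with the posts' −y face. 9 pickets, each 62 mm wide, 17 mm thick and 943 mm tall, are fixed to the +y face of the rails with their bottoms at z = 88 mm, spaced across the span with a 132 mm gap after the −x post and between neighbouring pickets, with 141 mm left before the +x post.


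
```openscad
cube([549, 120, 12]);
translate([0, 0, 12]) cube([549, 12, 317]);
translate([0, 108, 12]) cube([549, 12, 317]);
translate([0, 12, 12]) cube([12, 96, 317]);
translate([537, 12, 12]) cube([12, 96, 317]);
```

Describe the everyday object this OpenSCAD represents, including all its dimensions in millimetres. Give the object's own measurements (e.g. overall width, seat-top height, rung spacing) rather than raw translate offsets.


An open-topped rectangular box: outside dimensions 549×120×329 mm, with a uniform wall and base thickness of 12 mm. The base is a full 549×120 slab on the floor; four walls sit on top of the base. The front and back walls (the −y and +y sides) span the full width; the two side walls fit between them.


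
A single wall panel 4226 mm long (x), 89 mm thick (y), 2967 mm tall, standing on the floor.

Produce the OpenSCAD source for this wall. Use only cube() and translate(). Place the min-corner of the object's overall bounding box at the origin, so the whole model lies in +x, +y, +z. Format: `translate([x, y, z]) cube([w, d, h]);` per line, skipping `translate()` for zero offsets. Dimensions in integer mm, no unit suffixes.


cube([4226, 89, 2967]);


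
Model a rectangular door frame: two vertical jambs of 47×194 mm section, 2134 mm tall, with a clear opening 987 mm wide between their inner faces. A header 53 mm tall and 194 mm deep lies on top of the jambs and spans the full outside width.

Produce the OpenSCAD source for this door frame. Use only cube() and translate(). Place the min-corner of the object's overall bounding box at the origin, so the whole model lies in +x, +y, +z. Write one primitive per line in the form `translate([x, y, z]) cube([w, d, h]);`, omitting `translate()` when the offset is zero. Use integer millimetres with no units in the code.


cube([47, 194, 2134]);
translate([1034, 0, 0]) cube([47, 194, 2134]);
translate([0, 0, 2134]) cube([1081, 194, 53]);


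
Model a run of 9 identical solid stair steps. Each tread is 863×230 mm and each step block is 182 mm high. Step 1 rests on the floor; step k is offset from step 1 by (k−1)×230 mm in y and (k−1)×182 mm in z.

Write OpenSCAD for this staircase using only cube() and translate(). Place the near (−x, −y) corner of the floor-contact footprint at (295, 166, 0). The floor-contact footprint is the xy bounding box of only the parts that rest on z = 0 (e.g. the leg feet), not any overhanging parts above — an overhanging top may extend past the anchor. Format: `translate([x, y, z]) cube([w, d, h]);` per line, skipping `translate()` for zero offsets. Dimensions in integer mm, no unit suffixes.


translate([295, 166, 0]) cube([863, 230, 182]);
translate([295, 396, 182]) cube([863, 230, 182]);
translate([295, 626, 364]) cube([863, 230, 182]);
translate([295, 856, 546]) cube([863, 230, 182]);
translate([295, 1086, 728]) cube([863, 230, 182]);
translate([295, 1316, 910]) cube([863, 230, 182]);
translate([295, 1546, 1092]) cube([863, 230, 182]);
translate([295, 1776, 1274]) cube([863, 230, 182]);
translate([295, 2006, 1456]) cube([863, 230, 182]);


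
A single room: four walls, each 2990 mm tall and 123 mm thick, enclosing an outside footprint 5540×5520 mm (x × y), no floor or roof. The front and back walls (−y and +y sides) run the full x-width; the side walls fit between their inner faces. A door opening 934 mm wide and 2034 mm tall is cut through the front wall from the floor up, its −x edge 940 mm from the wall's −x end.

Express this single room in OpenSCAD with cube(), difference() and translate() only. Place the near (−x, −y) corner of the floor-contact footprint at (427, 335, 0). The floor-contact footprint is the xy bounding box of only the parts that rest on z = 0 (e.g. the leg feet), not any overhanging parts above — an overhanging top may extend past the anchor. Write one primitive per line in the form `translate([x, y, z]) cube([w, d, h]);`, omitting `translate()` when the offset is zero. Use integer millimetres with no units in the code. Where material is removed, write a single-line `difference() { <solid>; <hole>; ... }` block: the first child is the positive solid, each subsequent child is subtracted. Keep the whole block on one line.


difference() { translate([427, 335, 0]) cube([5540, 123, 2990]); translate([1367, 335, 0]) cube([934, 123, 2034]); }
translate([427, 5732, 0]) cube([5540, 123, 2990]);
translate([427, 458, 0]) cube([123, 5274, 2990]);
translate([5844, 458, 0]) cube([123, 5274, 2990]);


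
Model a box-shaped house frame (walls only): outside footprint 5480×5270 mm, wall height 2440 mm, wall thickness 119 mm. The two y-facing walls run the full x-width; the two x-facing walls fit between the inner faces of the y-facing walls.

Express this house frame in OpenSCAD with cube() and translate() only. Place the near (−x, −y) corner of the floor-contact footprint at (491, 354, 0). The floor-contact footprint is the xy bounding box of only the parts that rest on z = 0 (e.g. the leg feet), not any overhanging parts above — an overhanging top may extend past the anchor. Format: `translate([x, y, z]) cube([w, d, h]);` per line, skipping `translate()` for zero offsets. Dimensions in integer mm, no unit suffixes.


translate([491, 354, 0]) cube([5480, 119, 2440]);
translate([491, 5505, 0]) cube([5480, 119, 2440]);
translate([491, 473, 0]) cube([119, 5032, 2440]);
translate([5852, 473, 0]) cube([119, 5032, 2440]);


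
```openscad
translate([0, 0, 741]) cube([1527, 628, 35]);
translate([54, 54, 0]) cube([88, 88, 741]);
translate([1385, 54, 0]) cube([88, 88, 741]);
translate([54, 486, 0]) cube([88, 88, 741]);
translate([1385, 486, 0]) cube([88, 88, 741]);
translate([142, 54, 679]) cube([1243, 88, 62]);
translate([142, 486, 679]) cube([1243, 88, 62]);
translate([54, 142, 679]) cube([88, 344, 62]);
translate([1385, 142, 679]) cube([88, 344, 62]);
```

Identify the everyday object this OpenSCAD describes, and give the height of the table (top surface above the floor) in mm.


A table. The table height is 776 mm.

A 1527×628×35 slab sits at z = 741 on four 88 mm square posts — a table. The top surface is at 741 + 35 = 776 mm.


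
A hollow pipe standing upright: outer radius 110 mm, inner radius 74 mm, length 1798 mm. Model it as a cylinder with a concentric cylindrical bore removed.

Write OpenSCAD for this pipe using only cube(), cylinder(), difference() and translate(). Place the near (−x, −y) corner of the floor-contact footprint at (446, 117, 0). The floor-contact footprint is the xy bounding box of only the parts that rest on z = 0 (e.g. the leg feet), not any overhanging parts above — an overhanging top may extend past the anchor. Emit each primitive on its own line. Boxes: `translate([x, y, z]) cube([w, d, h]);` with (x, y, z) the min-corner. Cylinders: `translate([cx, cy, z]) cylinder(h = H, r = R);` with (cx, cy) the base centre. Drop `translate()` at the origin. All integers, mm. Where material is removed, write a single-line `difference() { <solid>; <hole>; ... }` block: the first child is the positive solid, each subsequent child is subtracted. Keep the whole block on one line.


difference() { translate([556, 227, 0]) cylinder(h = 1798, r = 110); translate([556, 227, 0]) cylinder(h = 1798, r = 74); }


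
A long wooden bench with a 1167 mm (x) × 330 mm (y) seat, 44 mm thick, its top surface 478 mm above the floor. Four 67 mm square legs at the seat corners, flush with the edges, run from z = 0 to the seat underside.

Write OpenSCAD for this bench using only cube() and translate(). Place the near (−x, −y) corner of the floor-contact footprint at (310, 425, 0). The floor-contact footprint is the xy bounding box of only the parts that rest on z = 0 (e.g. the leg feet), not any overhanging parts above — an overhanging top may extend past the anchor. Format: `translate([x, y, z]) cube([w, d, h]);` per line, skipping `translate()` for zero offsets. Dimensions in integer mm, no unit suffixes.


// leg_h = 478 − 44 = 434
translate([310, 425, 434]) cube([1167, 330, 44]);
translate([310, 425, 0]) cube([67, 67, 434]);
translate([310, 688, 0]) cube([67, 67, 434]);
translate([1410, 425, 0]) cube([67, 67, 434]);
translate([1410, 688, 0]) cube([67, 67, 434]);


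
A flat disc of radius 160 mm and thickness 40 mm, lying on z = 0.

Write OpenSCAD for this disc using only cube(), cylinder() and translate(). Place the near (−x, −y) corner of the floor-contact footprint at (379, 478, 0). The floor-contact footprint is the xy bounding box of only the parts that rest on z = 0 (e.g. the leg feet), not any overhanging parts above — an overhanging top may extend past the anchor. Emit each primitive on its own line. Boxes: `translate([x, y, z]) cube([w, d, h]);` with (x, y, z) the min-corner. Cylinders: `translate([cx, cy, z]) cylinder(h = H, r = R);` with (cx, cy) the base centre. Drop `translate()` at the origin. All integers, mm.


translate([539, 638, 0]) cylinder(h = 40, r = 160);


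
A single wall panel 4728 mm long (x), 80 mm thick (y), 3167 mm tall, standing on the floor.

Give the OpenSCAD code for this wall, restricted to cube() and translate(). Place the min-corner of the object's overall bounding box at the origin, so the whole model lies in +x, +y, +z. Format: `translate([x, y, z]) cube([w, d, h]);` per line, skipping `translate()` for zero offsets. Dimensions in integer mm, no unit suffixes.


cube([4728, 80, 3167]);


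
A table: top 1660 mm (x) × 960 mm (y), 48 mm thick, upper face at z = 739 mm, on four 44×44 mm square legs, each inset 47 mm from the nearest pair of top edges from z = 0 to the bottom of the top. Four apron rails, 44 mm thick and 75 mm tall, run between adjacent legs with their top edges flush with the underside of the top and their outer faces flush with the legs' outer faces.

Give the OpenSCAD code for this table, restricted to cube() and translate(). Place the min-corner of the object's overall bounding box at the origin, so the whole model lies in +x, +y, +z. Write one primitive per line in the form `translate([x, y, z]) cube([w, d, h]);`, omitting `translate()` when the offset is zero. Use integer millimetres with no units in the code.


// leg_h = 739 - 48 = 691
// apron z = 691 - 75 = 616
translate([0, 0, 691]) cube([1660, 960, 48]);
translate([47, 47, 0]) cube([44, 44, 691]);
translate([1569, 47, 0]) cube([44, 44, 691]);
translate([47, 869, 0]) cube([44, 44, 691]);
translate([1569, 869, 0]) cube([44, 44, 691]);
translate([91, 47, 616]) cube([1478, 44, 75]);
translate([91, 869, 616]) cube([1478, 44, 75]);
translate([47, 91, 616]) cube([44, 778, 75]);
translate([1569, 91, 616]) cube([44, 778, 75]);


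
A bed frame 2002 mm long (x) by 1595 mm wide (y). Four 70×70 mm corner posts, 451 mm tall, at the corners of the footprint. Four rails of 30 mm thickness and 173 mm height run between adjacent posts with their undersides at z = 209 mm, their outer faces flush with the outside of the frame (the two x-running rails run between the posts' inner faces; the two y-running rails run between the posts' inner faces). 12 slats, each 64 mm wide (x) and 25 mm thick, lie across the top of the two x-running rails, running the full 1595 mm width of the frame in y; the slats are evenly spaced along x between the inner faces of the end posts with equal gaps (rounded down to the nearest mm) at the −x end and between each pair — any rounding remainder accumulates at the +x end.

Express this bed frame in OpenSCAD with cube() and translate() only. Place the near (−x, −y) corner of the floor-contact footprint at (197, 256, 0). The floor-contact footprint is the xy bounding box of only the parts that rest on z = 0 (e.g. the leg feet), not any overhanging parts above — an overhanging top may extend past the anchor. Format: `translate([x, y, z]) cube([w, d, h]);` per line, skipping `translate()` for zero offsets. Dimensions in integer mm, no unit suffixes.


translate([197, 256, 0]) cube([70, 70, 451]);
translate([197, 1781, 0]) cube([70, 70, 451]);
translate([2129, 256, 0]) cube([70, 70, 451]);
translate([2129, 1781, 0]) cube([70, 70, 451]);
translate([267, 256, 209]) cube([1862, 30, 173]);
translate([267, 1821, 209]) cube([1862, 30, 173]);
translate([197, 326, 209]) cube([30, 1455, 173]);
translate([2169, 326, 209]) cube([30, 1455, 173]);
translate([351, 256, 382]) cube([64, 1595, 25]);
translate([499, 256, 382]) cube([64, 1595, 25]);
translate([647, 256, 382]) cube([64, 1595, 25]);
translate([795, 256, 382]) cube([64, 1595, 25]);
translate([943, 256, 382]) cube([64, 1595, 25]);
translate([1091, 256, 382]) cube([64, 1595, 25]);
translate([1239, 256, 382]) cube([64, 1595, 25]);
translate([1387, 256, 382]) cube([64, 1595, 25]);
translate([1535, 256, 382]) cube([64, 1595, 25]);
translate([1683, 256, 382]) cube([64, 1595, 25]);
translate([1831, 256, 382]) cube([64, 1595, 25]);
translate([1979, 256, 382]) cube([64, 1595, 25]);


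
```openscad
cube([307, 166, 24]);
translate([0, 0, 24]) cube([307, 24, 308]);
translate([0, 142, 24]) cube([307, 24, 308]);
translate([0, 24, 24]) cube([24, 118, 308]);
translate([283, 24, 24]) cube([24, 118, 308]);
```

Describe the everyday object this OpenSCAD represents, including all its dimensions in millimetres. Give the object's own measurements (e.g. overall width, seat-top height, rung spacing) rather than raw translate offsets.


An open-topped rectangular box: outside dimensions 307×166×332 mm, with a uniform wall and base thickness of 24 mm. The base is a full 307×166 slab on the floor; four walls sit on top of the base. The front and back walls (the −y and +y sides) span the full width; the two side walls fit between them.
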